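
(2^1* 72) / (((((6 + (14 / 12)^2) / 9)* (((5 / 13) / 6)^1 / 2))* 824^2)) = 113724 / 14056925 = 0.01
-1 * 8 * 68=-544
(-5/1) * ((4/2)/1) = -10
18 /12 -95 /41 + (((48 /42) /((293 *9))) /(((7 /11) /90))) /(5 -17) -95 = -338426887 /3531822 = -95.82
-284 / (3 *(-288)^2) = -71 / 62208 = -0.00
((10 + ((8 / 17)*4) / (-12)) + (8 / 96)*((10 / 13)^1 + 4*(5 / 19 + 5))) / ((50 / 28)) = 2056621 / 314925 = 6.53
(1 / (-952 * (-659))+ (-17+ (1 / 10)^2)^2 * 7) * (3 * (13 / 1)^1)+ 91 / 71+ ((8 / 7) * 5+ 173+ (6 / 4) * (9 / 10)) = 4397829515607793 / 55678910000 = 78985.55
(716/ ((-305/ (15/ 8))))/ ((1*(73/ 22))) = -5907/ 4453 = -1.33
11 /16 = 0.69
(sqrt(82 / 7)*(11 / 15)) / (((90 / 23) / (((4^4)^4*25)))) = 543313362944*sqrt(574) / 189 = 68872290839.07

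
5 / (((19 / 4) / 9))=180 / 19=9.47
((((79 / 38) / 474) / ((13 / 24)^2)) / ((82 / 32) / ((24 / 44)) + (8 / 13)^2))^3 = 97844723712 / 3832280364283162273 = 0.00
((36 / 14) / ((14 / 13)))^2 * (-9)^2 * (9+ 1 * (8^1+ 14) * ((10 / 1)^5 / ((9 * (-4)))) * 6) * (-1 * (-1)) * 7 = -58079045817 / 49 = -1185286649.33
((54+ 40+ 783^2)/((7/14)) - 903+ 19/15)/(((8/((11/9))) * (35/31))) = 1567062431/9450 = 165826.71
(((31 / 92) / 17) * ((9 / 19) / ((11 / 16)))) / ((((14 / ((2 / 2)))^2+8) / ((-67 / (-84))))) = 2077 / 38898244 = 0.00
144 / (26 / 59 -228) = -4248 / 6713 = -0.63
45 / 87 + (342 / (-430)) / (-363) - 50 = -37329872 / 754435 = -49.48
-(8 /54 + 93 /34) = -2.88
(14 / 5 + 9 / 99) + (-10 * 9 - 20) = -107.11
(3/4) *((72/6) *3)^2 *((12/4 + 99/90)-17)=-12538.80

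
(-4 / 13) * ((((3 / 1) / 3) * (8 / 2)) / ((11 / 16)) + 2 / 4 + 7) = -586 / 143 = -4.10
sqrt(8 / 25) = 2 * sqrt(2) / 5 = 0.57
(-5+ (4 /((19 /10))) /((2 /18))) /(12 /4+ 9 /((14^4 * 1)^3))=15023886779453440 /3231553005392043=4.65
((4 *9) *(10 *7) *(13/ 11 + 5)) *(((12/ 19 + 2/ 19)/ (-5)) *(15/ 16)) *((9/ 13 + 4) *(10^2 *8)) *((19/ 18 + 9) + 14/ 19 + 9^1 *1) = -159906954.81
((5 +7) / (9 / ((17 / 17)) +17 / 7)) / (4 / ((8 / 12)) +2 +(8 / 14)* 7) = 7 / 80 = 0.09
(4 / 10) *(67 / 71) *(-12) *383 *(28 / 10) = -8622096 / 1775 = -4857.52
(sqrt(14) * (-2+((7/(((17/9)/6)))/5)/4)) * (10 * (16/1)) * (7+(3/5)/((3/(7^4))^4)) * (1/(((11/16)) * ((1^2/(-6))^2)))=-5138608656540104704 * sqrt(14)/2805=-6854514451865883.02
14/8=1.75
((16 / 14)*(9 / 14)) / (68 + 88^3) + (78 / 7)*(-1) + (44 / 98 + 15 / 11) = -40803146 / 4373215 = -9.33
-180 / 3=-60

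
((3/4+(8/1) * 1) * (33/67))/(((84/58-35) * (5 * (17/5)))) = -0.01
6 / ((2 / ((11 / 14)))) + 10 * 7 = 1013 / 14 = 72.36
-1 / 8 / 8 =-1 / 64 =-0.02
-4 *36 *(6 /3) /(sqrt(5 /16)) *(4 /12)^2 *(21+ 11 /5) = -14848 *sqrt(5) /25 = -1328.05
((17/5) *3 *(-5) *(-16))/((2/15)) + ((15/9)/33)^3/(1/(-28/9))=53444065420/8732691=6120.00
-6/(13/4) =-24/13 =-1.85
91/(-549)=-91/549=-0.17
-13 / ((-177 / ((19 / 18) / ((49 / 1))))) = 247 / 156114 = 0.00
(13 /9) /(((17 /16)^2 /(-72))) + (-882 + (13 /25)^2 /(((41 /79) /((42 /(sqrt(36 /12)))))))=-281522 /289 + 186914*sqrt(3) /25625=-961.49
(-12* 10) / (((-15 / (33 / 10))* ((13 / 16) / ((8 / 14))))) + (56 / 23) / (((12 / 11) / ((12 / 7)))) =234344 / 10465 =22.39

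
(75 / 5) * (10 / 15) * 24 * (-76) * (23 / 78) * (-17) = 1188640 / 13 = 91433.85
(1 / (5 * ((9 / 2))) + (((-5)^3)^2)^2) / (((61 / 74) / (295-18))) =225197753947246 / 2745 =82039254625.59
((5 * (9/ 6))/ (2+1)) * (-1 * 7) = -17.50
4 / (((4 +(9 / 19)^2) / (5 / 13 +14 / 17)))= 385548 / 337025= 1.14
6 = 6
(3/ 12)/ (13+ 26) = 0.01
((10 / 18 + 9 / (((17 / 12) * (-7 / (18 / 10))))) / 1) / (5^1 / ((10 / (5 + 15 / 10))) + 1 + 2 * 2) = -23092 / 176715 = -0.13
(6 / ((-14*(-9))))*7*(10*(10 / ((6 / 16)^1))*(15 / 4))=1000 / 3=333.33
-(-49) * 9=441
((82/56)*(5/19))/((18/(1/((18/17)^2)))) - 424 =-1315453331/3102624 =-423.98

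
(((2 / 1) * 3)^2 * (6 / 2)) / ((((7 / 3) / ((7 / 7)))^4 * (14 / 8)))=34992 / 16807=2.08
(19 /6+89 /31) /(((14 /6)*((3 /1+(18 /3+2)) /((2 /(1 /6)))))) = 6738 /2387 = 2.82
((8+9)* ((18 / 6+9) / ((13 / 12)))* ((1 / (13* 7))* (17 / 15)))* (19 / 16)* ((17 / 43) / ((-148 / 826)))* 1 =-16522419 / 2688790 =-6.14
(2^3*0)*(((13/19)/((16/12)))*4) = 0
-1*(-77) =77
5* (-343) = -1715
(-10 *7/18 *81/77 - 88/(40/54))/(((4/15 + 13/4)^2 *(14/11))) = -2433240/311647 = -7.81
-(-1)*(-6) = -6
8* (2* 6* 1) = 96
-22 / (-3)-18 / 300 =1091 / 150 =7.27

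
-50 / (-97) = 50 / 97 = 0.52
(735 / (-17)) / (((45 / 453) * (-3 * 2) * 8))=7399 / 816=9.07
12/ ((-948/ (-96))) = 96/ 79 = 1.22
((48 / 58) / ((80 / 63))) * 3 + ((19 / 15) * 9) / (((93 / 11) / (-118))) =-1412819 / 8990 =-157.15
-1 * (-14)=14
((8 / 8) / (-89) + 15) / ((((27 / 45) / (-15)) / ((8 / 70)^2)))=-21344 / 4361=-4.89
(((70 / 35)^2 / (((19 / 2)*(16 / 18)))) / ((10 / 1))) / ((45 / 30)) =3 / 95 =0.03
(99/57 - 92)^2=2941225/361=8147.44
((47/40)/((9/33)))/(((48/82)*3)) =21197/8640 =2.45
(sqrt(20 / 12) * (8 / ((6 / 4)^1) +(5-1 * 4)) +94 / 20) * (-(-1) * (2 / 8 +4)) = 799 / 40 +323 * sqrt(15) / 36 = 54.72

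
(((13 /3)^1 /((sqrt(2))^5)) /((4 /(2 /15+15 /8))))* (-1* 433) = -1356589* sqrt(2) /11520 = -166.54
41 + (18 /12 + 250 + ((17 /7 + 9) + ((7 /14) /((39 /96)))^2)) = 722679 /2366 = 305.44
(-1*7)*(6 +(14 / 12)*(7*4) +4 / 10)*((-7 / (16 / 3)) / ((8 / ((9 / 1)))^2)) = 1162917 / 2560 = 454.26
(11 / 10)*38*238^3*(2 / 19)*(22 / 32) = 203904239 / 5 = 40780847.80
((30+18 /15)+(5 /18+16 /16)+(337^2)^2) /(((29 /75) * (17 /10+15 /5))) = 29020315035325 /4089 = 7097166797.58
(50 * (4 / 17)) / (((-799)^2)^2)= 200 / 6928449225617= 0.00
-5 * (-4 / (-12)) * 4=-20 / 3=-6.67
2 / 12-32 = -191 / 6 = -31.83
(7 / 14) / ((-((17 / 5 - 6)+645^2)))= -0.00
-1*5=-5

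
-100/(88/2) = -25/11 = -2.27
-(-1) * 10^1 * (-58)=-580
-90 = -90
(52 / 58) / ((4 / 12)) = 78 / 29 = 2.69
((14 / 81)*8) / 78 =0.02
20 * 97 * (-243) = -471420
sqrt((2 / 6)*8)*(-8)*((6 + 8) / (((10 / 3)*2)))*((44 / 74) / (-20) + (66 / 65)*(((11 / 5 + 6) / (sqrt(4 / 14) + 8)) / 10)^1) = -56173348*sqrt(6) / 67039375 + 75768*sqrt(21) / 1811875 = -1.86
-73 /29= -2.52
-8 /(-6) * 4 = 16 /3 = 5.33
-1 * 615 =-615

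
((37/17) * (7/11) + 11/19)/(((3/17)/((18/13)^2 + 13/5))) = 50.27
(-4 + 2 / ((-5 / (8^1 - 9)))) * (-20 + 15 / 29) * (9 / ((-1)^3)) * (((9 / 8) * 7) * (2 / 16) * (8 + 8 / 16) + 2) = -12146031 / 1856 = -6544.20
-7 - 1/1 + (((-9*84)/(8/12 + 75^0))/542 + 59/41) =-410989/55555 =-7.40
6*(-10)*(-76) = 4560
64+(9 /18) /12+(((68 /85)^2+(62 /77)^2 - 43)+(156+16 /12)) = 213044787 /1185800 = 179.66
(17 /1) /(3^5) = 17 /243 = 0.07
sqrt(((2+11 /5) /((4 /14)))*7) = 7*sqrt(210) /10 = 10.14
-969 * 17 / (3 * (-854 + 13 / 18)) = 98838 / 15359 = 6.44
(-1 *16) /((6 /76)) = -608 /3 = -202.67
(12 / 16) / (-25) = -3 / 100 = -0.03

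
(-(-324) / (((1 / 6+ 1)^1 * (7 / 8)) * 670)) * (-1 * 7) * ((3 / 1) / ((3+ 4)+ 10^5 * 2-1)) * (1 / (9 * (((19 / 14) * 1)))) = -2592 / 636519095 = -0.00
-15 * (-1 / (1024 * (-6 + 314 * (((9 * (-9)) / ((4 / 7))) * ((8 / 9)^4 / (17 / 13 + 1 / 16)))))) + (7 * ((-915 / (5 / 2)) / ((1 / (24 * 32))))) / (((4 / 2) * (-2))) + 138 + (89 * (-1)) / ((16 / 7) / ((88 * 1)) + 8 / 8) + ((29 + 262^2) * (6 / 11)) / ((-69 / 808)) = 46455500672738491157 / 871313285675008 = 53316.64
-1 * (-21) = 21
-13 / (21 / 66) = -286 / 7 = -40.86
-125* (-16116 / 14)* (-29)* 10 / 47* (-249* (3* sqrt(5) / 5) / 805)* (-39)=-340392885300* sqrt(5) / 52969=-14369567.68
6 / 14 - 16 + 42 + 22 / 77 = 187 / 7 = 26.71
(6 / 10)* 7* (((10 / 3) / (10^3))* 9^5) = 413343 / 500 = 826.69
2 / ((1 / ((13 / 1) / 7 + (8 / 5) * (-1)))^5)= 0.00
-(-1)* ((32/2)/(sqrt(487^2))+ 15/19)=7609/9253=0.82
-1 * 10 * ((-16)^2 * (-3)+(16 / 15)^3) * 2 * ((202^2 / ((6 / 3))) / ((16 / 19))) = 371544418.80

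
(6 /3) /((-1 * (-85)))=2 /85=0.02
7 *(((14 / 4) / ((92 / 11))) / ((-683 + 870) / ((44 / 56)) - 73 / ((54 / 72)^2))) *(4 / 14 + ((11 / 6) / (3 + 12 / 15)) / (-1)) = -36267 / 6810208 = -0.01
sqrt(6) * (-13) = -13 * sqrt(6) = -31.84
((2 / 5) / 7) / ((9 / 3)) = 2 / 105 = 0.02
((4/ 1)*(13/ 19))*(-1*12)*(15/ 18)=-520/ 19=-27.37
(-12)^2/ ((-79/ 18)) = -2592/ 79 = -32.81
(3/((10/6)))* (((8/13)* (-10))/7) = -144/91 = -1.58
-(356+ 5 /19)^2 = -45819361 /361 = -126923.44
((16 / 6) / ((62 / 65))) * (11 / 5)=572 / 93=6.15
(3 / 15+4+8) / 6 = 61 / 30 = 2.03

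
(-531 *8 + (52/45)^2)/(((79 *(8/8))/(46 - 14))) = -275183872/159975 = -1720.17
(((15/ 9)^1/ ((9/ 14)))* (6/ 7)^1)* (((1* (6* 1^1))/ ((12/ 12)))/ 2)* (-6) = -40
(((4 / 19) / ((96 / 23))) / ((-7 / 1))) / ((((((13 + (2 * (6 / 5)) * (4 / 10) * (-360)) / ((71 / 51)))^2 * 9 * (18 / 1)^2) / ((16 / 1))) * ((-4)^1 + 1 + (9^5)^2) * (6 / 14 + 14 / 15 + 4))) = -14492875 / 391173534726061348022319612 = -0.00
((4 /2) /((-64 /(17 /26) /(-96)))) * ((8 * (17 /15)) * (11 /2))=6358 /65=97.82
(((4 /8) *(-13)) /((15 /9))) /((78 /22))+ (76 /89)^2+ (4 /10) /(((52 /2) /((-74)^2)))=86368969 /1029730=83.88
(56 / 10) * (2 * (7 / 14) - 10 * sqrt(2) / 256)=28 / 5 - 7 * sqrt(2) / 32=5.29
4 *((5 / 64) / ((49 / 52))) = 65 / 196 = 0.33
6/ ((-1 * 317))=-6/ 317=-0.02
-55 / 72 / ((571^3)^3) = -55 / 464576749083260088722894232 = -0.00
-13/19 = -0.68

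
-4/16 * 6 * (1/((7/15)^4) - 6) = -108657/4802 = -22.63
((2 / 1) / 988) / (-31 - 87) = -1 / 58292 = -0.00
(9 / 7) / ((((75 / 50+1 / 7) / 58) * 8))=261 / 46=5.67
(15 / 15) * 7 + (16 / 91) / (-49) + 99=472638 / 4459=106.00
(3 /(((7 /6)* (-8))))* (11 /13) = -99 /364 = -0.27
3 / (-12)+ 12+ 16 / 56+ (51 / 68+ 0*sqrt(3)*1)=179 / 14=12.79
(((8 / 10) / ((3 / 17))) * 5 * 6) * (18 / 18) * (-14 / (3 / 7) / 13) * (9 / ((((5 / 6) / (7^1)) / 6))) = -10075968 / 65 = -155014.89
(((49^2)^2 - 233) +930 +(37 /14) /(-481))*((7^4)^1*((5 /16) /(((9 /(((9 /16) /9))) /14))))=4199031407725 /9984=420576062.47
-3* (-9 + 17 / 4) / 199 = 57 / 796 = 0.07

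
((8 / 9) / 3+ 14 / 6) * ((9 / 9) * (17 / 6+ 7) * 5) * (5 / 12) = 53.87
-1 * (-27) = 27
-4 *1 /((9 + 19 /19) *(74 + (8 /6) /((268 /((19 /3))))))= -1206 /223205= -0.01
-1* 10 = -10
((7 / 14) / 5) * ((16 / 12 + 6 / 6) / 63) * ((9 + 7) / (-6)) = -4 / 405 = -0.01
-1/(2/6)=-3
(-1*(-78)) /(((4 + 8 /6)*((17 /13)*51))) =507 /2312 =0.22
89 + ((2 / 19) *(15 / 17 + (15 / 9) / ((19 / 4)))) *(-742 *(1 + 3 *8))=-42695921 / 18411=-2319.04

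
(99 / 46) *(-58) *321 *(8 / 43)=-7372728 / 989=-7454.73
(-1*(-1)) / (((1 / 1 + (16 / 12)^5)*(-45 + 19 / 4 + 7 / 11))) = -0.00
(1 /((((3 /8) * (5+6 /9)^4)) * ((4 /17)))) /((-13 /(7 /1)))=-0.01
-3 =-3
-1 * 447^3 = -89314623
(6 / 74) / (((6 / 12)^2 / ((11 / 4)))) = 33 / 37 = 0.89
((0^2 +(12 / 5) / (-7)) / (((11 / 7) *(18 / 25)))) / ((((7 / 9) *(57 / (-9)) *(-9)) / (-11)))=10 / 133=0.08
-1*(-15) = 15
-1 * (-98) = 98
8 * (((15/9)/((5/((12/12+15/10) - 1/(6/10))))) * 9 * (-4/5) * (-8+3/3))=112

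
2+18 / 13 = 44 / 13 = 3.38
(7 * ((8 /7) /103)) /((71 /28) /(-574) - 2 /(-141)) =18129216 /2279699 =7.95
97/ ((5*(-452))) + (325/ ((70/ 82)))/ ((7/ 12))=652.61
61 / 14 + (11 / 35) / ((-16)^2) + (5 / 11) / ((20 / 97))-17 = -10.44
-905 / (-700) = 1.29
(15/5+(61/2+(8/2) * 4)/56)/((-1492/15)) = -6435/167104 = -0.04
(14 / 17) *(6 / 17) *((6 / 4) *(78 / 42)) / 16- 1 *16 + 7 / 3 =-94441 / 6936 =-13.62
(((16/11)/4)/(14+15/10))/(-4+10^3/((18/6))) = 6/84227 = 0.00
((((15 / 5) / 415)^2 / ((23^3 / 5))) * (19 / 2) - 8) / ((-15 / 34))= 113993106773 / 6286384725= 18.13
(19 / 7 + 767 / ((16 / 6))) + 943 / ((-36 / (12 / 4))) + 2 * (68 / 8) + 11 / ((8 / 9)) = 241.13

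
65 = 65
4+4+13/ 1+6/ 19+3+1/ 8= 3715/ 152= 24.44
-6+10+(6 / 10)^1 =23 / 5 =4.60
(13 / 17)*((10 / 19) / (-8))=-65 / 1292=-0.05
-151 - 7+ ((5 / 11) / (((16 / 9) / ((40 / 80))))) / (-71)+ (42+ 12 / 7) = -19993915 / 174944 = -114.29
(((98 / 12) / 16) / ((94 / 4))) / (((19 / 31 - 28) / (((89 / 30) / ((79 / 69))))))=-3109393 / 1513121760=-0.00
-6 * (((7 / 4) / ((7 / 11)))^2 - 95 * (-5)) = -2895.38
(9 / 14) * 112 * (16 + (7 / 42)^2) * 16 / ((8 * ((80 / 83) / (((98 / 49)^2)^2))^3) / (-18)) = -23754319128 / 125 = -190034553.02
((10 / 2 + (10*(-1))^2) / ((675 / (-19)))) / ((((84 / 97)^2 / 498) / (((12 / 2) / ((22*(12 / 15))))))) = -14837993 / 22176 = -669.10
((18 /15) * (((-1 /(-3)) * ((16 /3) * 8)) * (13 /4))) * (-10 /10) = -832 /15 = -55.47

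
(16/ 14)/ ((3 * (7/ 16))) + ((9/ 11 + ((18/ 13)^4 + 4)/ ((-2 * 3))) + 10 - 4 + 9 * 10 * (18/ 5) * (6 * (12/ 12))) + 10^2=31564783717/ 15394379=2050.41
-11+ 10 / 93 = -10.89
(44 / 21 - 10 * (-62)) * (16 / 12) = 52256 / 63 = 829.46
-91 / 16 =-5.69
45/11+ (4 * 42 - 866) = -7633/11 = -693.91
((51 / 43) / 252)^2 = 289 / 13046544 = 0.00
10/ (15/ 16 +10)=32/ 35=0.91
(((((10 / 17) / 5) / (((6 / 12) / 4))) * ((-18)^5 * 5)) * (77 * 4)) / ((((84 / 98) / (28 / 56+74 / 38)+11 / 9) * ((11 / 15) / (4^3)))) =-7935677684121600 / 52207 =-152004093016.68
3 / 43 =0.07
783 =783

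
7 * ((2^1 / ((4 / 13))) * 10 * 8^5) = 14909440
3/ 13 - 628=-8161/ 13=-627.77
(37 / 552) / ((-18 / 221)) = -8177 / 9936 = -0.82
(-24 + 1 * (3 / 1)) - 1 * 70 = -91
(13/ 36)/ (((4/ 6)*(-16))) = -13/ 384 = -0.03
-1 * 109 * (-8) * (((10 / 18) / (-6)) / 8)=-545 / 54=-10.09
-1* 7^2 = -49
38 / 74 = 19 / 37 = 0.51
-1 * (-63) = 63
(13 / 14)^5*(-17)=-11.74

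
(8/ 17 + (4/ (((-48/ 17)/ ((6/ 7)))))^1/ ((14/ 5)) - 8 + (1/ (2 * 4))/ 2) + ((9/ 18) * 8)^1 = -51987/ 13328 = -3.90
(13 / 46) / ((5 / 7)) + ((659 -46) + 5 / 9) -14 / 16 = 5076271 / 8280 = 613.08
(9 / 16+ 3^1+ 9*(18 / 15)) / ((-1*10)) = -1149 / 800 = -1.44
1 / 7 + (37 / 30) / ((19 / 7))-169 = -671927 / 3990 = -168.40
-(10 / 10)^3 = -1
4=4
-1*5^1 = -5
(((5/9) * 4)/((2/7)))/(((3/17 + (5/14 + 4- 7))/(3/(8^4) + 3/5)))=-1.89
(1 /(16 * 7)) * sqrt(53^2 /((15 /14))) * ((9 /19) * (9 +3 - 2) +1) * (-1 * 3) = -5777 * sqrt(210) /10640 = -7.87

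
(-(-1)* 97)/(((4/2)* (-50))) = -97/100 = -0.97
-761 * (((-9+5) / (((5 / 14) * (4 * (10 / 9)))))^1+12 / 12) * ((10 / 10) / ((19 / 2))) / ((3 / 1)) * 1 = 3044 / 75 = 40.59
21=21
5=5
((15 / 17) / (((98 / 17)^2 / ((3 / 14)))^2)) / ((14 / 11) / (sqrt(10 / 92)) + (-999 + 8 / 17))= -16542325861875 / 450226219897344710848-2108487645 * sqrt(230) / 225113109948672355424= -0.00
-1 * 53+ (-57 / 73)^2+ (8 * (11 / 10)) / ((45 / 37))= -54141688 / 1199025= -45.15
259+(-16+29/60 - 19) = 13469/60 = 224.48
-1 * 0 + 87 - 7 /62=5387 /62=86.89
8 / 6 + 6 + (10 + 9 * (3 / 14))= 809 / 42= 19.26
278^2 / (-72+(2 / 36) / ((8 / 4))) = -2782224 / 2591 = -1073.80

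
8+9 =17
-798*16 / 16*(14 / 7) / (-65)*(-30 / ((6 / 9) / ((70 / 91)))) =-143640 / 169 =-849.94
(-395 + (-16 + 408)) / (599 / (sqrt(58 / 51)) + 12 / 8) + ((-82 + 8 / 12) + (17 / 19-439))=-361192334458 / 695351379-1198 *sqrt(2958) / 12199147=-519.44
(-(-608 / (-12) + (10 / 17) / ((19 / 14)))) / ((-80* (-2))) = -12379 / 38760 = -0.32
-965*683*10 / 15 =-1318190 / 3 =-439396.67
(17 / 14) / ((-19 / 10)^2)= 850 / 2527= 0.34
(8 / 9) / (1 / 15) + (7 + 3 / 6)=125 / 6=20.83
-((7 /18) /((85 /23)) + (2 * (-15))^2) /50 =-1377161 /76500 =-18.00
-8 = -8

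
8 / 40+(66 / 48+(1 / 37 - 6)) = -6509 / 1480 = -4.40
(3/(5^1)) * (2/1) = 6/5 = 1.20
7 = 7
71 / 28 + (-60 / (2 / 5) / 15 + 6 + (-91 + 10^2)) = 211 / 28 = 7.54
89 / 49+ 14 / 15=2021 / 735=2.75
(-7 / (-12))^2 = 49 / 144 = 0.34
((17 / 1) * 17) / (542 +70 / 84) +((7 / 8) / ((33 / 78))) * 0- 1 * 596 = -595.47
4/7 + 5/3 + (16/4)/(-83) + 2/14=4066/1743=2.33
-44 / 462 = -2 / 21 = -0.10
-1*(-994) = 994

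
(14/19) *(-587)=-8218/19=-432.53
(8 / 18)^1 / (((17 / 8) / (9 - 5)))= 0.84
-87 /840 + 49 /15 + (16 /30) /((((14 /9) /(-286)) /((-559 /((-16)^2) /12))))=21.01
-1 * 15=-15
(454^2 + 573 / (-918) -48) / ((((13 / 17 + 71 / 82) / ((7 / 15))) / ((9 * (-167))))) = -3022240596193 / 34095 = -88641753.81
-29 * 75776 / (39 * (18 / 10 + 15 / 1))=-2746880 / 819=-3353.94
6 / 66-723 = -7952 / 11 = -722.91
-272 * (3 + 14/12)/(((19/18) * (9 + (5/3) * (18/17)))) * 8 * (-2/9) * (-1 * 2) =-3699200/10431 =-354.64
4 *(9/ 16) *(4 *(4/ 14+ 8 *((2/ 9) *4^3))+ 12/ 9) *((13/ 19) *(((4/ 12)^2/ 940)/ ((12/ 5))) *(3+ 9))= 93691/ 225036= 0.42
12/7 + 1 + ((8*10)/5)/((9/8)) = 1067/63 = 16.94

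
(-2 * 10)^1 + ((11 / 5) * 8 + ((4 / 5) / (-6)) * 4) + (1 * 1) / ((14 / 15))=-391 / 210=-1.86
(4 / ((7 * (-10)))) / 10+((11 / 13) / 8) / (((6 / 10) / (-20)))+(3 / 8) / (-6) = -392449 / 109200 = -3.59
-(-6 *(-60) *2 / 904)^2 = -8100 / 12769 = -0.63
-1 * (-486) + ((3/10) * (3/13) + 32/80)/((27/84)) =285164/585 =487.46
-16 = -16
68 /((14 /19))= 646 /7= 92.29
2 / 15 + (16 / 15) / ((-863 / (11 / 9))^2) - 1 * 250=-226102929236 / 904894335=-249.87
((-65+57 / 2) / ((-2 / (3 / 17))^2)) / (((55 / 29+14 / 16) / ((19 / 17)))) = -362007 / 3159059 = -0.11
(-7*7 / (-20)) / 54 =49 / 1080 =0.05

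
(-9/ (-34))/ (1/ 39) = 351/ 34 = 10.32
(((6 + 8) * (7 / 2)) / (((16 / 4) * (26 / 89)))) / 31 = 4361 / 3224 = 1.35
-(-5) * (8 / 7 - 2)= -30 / 7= -4.29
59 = 59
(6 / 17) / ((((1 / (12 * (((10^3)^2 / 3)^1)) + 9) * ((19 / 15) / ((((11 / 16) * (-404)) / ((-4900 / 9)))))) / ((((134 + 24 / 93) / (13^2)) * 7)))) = 37454254200000 / 426433655845379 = 0.09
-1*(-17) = 17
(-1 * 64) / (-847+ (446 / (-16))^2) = 0.91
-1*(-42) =42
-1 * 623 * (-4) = 2492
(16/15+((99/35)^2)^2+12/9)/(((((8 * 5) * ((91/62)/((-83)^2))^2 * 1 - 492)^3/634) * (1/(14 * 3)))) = -8991113274556279510032764709453665930621691/605503588152131180922821359361552085205778750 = -0.01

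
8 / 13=0.62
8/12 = 2/3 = 0.67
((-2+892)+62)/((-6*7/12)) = -272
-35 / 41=-0.85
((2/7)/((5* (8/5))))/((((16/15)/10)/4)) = 75/56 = 1.34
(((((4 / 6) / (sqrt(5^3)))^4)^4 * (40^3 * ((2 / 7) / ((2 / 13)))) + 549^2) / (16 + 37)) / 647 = 43306481024192333221871754491 / 4927065739000797271728515625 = 8.79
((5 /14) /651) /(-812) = -5 /7400568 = -0.00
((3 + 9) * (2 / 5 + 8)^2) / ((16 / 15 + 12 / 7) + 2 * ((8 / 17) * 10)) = 1889244 / 27205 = 69.44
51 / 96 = 17 / 32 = 0.53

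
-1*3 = -3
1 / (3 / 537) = 179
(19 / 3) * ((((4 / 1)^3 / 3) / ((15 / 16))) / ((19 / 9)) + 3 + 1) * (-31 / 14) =-7254 / 35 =-207.26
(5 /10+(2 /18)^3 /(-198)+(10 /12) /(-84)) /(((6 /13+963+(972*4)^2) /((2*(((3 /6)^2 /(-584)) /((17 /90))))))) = -128743225 /876180438437097024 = -0.00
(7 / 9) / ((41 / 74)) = 518 / 369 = 1.40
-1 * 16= -16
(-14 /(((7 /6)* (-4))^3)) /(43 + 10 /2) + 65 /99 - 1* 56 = -55.34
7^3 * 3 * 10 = 10290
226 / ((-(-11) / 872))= 197072 / 11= 17915.64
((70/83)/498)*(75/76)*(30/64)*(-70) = -459375/8377024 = -0.05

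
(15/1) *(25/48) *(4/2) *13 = 1625/8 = 203.12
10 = 10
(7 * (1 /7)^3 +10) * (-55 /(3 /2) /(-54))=27005 /3969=6.80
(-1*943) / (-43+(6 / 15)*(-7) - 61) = 4715 / 534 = 8.83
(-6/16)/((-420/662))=331/560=0.59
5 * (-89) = -445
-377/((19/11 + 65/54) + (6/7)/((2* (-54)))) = -128.98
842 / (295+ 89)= 2.19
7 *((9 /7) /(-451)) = -9 /451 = -0.02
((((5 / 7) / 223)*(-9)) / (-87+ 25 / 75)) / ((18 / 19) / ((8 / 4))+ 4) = 513 / 6899620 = 0.00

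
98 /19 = 5.16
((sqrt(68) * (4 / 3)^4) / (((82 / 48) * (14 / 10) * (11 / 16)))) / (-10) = -32768 * sqrt(17) / 85239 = -1.59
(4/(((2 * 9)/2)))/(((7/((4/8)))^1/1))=2/63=0.03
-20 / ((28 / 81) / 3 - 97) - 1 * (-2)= 2.21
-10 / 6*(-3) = 5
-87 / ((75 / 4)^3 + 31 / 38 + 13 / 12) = -317376 / 24053803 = -0.01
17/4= 4.25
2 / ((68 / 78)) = 39 / 17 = 2.29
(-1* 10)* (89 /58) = -445 /29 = -15.34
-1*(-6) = 6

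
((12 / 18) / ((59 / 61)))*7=854 / 177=4.82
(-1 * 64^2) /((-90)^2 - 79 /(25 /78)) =-51200 /98169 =-0.52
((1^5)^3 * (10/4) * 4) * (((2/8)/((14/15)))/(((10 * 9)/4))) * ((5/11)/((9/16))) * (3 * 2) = 400/693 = 0.58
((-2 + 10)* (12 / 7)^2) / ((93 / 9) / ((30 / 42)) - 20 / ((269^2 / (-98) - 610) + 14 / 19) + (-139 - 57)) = -43360824960 / 334781933689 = -0.13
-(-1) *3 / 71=3 / 71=0.04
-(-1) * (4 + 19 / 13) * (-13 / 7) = -71 / 7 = -10.14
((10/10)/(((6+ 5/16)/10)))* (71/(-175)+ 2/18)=-14848/31815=-0.47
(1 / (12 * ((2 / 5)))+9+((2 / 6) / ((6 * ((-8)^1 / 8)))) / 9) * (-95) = -566485 / 648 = -874.21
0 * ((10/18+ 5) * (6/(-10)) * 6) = 0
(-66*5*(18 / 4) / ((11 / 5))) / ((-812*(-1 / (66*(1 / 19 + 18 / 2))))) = -1915650 / 3857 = -496.67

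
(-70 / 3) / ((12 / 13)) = -455 / 18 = -25.28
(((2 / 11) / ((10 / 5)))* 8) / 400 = 1 / 550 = 0.00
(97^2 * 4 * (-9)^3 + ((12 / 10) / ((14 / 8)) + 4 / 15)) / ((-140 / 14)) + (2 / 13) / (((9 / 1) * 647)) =7269242547286 / 2649465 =2743664.30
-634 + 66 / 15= -3148 / 5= -629.60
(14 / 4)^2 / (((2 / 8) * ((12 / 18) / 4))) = 294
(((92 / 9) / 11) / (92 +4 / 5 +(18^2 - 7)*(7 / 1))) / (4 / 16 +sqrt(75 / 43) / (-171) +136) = 27968*sqrt(129) / 1899444549618495 +622658576 / 211049394402055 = 0.00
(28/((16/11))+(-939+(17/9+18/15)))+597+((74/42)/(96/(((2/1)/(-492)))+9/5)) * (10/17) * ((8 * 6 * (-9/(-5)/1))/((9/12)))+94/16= -313.79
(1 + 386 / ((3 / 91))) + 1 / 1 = 35132 / 3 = 11710.67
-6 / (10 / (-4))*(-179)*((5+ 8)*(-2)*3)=167544 / 5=33508.80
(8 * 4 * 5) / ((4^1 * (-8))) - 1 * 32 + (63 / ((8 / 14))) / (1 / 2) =367 / 2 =183.50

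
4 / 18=2 / 9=0.22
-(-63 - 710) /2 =773 /2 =386.50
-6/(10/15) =-9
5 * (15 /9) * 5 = 41.67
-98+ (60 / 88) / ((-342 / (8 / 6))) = -184343 / 1881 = -98.00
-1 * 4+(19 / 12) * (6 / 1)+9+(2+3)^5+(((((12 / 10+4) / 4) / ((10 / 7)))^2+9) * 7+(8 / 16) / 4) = 32084217 / 10000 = 3208.42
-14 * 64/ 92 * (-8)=77.91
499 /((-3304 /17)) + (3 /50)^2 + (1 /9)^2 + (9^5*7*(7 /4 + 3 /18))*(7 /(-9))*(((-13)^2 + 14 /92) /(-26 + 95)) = -726415091361776 /480886875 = -1510573.75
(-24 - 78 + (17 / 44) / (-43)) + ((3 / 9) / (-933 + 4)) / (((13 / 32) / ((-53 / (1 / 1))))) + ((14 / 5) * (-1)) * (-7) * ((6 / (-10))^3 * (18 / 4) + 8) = 1533212034461 / 42843157500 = 35.79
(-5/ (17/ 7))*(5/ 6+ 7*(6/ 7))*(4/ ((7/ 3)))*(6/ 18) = -410/ 51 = -8.04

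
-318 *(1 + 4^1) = -1590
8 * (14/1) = 112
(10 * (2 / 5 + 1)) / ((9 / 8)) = 112 / 9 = 12.44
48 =48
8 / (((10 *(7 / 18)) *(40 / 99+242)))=3564 / 419965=0.01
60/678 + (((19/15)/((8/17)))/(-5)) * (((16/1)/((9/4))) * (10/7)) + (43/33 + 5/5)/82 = -257762224/48160035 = -5.35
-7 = -7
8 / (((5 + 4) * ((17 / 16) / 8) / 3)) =20.08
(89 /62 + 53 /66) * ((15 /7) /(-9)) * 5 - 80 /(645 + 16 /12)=-16594810 /5950791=-2.79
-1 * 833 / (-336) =2.48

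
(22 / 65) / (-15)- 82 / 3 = -26672 / 975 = -27.36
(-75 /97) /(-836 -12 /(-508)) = 9525 /10298393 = 0.00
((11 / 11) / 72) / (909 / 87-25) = -29 / 30384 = -0.00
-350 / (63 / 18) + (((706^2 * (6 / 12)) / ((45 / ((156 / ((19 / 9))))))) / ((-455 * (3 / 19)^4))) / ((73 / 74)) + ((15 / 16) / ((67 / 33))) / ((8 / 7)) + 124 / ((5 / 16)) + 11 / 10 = -4338387782298107 / 2958076800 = -1466624.46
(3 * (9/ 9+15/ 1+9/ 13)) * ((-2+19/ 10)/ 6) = -217/ 260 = -0.83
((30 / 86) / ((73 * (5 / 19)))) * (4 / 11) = 228 / 34529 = 0.01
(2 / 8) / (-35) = -1 / 140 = -0.01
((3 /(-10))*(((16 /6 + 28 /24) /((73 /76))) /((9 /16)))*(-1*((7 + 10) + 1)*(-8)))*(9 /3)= -335616 /365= -919.50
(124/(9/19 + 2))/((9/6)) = 33.42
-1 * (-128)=128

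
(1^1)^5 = 1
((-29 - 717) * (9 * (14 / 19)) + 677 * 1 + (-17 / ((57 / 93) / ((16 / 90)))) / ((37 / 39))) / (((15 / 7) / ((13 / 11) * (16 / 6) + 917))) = -1916549897353 / 1043955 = -1835854.90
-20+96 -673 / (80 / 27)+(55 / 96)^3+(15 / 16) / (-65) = -150.96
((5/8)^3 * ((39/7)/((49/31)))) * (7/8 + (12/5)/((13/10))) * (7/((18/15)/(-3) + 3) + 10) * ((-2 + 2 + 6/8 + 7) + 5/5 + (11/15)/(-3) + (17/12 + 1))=11857806125/36528128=324.62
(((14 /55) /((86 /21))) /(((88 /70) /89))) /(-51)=-30527 /353804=-0.09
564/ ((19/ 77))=43428/ 19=2285.68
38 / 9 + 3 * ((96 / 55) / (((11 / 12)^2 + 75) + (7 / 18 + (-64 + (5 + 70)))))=8875246 / 2072565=4.28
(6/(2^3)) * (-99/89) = -297/356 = -0.83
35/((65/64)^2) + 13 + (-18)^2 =370.93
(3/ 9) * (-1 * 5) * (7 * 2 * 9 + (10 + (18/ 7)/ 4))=-9565/ 42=-227.74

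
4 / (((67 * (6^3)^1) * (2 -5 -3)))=-1 / 21708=-0.00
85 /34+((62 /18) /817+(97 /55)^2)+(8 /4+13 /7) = 2949505553 /311399550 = 9.47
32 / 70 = 16 / 35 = 0.46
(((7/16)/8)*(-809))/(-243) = 5663/31104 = 0.18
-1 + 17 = 16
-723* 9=-6507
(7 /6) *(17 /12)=1.65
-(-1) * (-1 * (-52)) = 52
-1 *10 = -10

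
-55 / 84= -0.65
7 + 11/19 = 144/19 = 7.58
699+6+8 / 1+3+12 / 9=2152 / 3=717.33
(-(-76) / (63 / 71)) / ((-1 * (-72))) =1349 / 1134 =1.19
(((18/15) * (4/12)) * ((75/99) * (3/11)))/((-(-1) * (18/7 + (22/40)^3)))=560000/18551357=0.03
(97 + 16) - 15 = 98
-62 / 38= -31 / 19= -1.63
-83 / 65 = -1.28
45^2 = 2025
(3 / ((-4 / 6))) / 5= -9 / 10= -0.90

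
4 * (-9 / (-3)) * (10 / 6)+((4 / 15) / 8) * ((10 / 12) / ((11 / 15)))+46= 8717 / 132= 66.04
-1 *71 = -71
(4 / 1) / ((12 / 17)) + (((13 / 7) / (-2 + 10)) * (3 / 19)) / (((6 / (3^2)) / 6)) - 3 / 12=18343 / 3192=5.75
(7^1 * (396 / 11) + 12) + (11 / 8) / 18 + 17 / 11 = 420745 / 1584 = 265.62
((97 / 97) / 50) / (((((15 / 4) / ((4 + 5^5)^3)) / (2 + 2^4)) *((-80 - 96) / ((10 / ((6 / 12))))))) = -334199080.24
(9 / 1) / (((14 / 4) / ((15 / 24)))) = 45 / 28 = 1.61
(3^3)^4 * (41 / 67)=21789081 / 67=325210.16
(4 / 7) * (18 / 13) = 72 / 91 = 0.79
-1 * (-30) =30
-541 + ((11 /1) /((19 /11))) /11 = -10268 /19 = -540.42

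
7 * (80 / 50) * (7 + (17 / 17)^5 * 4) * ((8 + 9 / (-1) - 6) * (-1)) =862.40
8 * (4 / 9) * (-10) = -320 / 9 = -35.56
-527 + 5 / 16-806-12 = -21515 / 16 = -1344.69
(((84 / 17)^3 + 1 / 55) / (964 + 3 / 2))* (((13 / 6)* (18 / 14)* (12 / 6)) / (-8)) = -1271541687 / 14609984620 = -0.09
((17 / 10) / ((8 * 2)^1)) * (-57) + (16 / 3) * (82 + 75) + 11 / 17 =6788501 / 8160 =831.92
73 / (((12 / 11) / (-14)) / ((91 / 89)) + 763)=511511 / 5345807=0.10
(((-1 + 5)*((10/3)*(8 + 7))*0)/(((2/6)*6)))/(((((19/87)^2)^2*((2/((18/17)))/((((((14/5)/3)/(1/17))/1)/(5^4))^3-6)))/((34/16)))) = 0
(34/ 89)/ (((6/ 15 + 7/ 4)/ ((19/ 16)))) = 1615/ 7654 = 0.21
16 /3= 5.33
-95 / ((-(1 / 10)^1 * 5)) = 190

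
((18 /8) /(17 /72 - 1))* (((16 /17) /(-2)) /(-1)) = -1296 /935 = -1.39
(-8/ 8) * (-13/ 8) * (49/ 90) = 637/ 720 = 0.88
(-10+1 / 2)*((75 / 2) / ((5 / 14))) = -1995 / 2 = -997.50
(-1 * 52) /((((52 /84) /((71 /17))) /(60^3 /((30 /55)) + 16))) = -2361839424 /17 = -138931730.82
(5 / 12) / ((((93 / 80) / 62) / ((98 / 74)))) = 9800 / 333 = 29.43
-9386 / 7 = -1340.86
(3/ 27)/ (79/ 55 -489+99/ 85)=-935/ 4093047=-0.00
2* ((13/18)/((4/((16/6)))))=26/27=0.96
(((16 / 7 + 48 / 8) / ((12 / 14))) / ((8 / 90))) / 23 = 435 / 92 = 4.73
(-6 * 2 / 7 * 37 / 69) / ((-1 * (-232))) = -37 / 9338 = -0.00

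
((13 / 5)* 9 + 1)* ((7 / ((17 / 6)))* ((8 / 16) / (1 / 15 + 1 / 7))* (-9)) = -242109 / 187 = -1294.70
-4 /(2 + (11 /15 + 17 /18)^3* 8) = -364500 /3625201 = -0.10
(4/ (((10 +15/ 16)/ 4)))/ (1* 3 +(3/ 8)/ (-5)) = 2048/ 4095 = 0.50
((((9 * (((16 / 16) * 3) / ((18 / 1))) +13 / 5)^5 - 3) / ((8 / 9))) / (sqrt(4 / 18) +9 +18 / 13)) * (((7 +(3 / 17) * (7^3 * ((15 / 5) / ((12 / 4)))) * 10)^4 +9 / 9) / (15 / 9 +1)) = 6311706033364.88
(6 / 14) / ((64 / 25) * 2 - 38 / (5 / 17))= -25 / 7238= -0.00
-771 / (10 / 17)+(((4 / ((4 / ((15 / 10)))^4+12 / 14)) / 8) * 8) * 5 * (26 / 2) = -190349853 / 145790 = -1305.64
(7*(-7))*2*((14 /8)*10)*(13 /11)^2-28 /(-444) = -2395.27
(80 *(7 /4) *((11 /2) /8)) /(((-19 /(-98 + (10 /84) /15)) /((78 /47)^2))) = 114765365 /83942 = 1367.20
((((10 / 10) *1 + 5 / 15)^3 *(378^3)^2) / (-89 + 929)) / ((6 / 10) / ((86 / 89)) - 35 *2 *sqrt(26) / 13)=-106542448666620825600 *sqrt(26) / 1811093243 - 12286007950891723776 / 1811093243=-306747338865.73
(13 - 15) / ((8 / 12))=-3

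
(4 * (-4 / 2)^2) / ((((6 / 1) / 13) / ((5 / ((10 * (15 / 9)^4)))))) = 1404 / 625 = 2.25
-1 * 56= -56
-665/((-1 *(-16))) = -665/16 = -41.56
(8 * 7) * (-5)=-280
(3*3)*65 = 585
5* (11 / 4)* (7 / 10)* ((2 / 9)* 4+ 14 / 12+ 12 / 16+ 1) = 10549 / 288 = 36.63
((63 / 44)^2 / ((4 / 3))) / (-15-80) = -11907 / 735680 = -0.02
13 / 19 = 0.68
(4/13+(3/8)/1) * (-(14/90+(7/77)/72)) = -4899/45760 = -0.11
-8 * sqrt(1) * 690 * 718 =-3963360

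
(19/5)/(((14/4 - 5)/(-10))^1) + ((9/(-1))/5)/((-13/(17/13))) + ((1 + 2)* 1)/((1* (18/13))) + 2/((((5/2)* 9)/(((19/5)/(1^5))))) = 2130833/76050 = 28.02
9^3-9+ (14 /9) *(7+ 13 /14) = 2197 /3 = 732.33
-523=-523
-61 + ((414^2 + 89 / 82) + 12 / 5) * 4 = 140535073 / 205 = 685536.94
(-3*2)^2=36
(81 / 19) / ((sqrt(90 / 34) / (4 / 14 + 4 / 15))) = 522 * sqrt(85) / 3325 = 1.45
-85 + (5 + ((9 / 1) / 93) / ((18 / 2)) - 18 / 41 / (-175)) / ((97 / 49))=-762538057 / 9246525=-82.47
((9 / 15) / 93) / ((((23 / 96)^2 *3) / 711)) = 2184192 / 81995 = 26.64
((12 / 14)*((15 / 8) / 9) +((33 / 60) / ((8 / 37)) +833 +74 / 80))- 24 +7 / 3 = 547667 / 672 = 814.98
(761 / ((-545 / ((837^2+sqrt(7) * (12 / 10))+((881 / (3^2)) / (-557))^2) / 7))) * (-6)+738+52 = 191772 * sqrt(7) / 2725+187571731486386238 / 4565314035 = 41086457.60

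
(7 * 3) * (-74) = -1554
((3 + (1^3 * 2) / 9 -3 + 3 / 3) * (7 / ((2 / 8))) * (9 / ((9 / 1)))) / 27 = 308 / 243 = 1.27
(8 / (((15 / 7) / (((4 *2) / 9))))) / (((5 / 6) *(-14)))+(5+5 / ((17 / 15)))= 34912 / 3825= 9.13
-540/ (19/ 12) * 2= -12960/ 19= -682.11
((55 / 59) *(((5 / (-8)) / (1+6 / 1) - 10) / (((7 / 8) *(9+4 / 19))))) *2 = -47234 / 20237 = -2.33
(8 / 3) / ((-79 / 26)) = -208 / 237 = -0.88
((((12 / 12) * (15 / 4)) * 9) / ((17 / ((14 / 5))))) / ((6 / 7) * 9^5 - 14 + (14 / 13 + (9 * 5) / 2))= 5733 / 52209193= 0.00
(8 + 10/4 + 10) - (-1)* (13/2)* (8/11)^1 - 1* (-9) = 753/22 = 34.23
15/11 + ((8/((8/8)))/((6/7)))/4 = 122/33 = 3.70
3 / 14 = 0.21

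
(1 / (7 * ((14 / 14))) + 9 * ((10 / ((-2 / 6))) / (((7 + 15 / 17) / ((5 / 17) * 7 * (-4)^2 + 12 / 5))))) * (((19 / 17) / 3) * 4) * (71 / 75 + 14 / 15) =-2027785108 / 597975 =-3391.09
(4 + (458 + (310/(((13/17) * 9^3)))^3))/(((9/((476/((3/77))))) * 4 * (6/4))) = 7209147549477207796/68944187960973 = 104564.98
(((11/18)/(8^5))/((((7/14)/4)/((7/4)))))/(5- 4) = 77/294912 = 0.00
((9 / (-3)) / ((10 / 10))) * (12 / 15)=-12 / 5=-2.40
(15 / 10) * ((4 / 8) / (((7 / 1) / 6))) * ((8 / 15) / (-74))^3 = -32 / 132964125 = -0.00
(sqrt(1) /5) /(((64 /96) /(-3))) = -0.90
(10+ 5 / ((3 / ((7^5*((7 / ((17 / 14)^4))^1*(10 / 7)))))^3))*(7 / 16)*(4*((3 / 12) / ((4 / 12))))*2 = 4710262134218687778416624364145 / 20974400540271396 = 224571954996990.81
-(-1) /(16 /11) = 11 /16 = 0.69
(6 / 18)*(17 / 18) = 17 / 54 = 0.31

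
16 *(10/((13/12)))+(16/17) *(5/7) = 229520/1547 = 148.36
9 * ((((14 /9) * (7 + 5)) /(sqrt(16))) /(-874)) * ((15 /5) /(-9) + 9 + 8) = -350 /437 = -0.80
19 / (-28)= -19 / 28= -0.68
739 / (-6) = -739 / 6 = -123.17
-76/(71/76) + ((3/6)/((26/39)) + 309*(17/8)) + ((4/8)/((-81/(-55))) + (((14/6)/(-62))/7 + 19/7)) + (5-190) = 3934303853/9983736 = 394.07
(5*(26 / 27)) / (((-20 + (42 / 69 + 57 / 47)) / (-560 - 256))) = 38224160 / 176859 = 216.13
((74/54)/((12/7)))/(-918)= -259/297432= -0.00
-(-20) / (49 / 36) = 720 / 49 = 14.69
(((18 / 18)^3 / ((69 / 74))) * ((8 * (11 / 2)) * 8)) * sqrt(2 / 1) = 533.88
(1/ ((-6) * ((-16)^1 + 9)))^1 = 0.02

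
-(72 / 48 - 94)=185 / 2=92.50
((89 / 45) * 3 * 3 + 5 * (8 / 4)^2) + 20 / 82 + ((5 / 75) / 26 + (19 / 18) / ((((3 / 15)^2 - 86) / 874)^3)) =-510095077843208539 / 476078934133530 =-1071.45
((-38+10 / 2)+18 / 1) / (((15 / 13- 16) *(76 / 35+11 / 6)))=40950 / 162313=0.25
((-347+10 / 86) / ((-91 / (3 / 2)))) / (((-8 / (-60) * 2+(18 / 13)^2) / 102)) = 111254715 / 416584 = 267.06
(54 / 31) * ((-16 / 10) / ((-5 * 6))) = 72 / 775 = 0.09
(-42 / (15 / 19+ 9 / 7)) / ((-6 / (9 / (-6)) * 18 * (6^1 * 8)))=-931 / 158976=-0.01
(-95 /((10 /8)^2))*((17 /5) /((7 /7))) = -5168 /25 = -206.72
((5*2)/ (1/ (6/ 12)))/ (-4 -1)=-1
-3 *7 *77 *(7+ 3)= -16170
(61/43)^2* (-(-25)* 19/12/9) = 1767475/199692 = 8.85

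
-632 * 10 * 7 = -44240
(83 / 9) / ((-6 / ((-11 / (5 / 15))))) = 913 / 18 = 50.72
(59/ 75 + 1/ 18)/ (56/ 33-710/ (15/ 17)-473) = -4169/ 6316050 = -0.00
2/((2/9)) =9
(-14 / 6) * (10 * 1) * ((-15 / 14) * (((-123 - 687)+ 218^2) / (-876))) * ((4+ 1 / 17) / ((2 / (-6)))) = 40290825 / 2482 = 16233.21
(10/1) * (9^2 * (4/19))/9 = 360/19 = 18.95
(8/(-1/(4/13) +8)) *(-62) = -1984/19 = -104.42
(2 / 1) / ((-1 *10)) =-1 / 5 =-0.20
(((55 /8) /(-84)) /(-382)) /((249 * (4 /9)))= 55 /28408576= 0.00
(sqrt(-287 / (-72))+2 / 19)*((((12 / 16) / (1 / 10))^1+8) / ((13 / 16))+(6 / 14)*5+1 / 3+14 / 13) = 12356 / 5187+3089*sqrt(574) / 1638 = 47.56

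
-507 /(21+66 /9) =-17.89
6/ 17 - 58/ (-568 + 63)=4016/ 8585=0.47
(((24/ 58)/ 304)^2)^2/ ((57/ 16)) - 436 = -12217053291089317/ 28020764429104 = -436.00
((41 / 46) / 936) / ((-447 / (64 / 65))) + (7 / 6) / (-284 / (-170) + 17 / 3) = 46520654287 / 292575772710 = 0.16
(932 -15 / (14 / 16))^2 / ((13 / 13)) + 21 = 41012245 / 49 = 836984.59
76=76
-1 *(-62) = 62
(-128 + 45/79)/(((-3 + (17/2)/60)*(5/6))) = 1449648/27097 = 53.50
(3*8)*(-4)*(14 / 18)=-224 / 3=-74.67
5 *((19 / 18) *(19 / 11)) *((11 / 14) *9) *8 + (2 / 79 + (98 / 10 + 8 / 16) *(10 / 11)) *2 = 3251316 / 6083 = 534.49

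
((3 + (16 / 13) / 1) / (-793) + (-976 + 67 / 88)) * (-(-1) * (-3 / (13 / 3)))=7962601761 / 11793496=675.17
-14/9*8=-112/9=-12.44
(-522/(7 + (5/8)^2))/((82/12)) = -200448/19393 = -10.34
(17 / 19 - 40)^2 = 552049 / 361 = 1529.22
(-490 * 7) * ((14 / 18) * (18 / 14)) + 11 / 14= -48009 / 14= -3429.21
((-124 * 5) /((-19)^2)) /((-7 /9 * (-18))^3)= -155 /247646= -0.00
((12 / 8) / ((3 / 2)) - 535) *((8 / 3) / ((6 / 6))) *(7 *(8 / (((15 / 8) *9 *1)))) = -637952 / 135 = -4725.57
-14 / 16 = -7 / 8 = -0.88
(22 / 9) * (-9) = -22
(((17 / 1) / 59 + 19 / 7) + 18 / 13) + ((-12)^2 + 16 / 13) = 149.62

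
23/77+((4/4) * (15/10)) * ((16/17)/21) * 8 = 1095/1309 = 0.84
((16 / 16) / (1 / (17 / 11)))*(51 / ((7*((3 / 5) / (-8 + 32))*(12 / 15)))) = 43350 / 77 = 562.99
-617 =-617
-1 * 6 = -6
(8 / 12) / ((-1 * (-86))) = 1 / 129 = 0.01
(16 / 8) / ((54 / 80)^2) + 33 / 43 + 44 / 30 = 1038163 / 156735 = 6.62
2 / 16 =1 / 8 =0.12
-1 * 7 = -7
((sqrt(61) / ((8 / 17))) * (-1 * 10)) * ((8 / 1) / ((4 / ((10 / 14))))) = -425 * sqrt(61) / 14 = -237.10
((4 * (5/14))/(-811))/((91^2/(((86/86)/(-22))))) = 5/517123607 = 0.00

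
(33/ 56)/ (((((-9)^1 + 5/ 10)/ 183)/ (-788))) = 1189683/ 119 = 9997.34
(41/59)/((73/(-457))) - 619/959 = -20634816/4130413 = -5.00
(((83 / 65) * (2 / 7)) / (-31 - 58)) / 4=-83 / 80990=-0.00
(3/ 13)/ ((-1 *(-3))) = 1/ 13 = 0.08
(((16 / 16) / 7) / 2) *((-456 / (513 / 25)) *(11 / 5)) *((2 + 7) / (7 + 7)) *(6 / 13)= -660 / 637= -1.04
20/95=4/19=0.21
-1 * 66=-66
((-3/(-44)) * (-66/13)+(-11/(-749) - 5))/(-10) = 20765/38948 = 0.53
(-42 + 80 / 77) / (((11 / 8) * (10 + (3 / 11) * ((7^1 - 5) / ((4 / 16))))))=-12616 / 5159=-2.45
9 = 9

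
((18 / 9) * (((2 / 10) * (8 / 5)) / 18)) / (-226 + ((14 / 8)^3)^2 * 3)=-32768 / 128868525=-0.00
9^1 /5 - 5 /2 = -0.70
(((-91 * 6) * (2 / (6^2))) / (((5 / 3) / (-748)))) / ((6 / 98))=3335332 / 15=222355.47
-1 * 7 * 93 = -651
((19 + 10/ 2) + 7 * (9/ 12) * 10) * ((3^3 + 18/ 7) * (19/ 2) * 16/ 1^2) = 2406996/ 7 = 343856.57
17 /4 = 4.25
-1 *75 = -75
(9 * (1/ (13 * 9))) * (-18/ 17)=-18/ 221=-0.08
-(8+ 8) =-16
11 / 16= 0.69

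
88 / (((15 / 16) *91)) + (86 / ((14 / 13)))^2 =60943651 / 9555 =6378.19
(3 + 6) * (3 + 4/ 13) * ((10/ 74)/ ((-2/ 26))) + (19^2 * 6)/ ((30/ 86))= 1139027/ 185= 6156.90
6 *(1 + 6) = 42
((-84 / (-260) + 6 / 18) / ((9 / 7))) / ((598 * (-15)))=-448 / 7871175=-0.00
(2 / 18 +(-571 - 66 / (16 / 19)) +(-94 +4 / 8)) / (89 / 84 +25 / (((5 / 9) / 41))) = -374353 / 930414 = -0.40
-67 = -67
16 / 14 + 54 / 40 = 2.49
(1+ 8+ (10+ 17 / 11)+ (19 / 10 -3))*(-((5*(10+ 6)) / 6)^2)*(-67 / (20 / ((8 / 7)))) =3057344 / 231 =13235.26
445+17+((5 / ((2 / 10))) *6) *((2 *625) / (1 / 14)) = 2625462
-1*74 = -74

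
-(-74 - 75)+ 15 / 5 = 152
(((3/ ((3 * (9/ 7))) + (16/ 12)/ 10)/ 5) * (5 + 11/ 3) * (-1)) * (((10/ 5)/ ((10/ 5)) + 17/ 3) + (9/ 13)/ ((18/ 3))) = -10.71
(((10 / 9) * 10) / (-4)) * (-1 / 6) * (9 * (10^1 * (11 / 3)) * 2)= 2750 / 9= 305.56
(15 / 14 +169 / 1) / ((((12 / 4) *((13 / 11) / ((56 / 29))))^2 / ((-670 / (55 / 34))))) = -26729067904 / 1279161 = -20895.78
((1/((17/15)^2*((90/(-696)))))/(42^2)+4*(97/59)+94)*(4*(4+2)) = 2016684536/835499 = 2413.75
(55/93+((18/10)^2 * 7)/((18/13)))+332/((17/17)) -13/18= 2429038/6975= 348.25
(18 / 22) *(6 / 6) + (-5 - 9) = -145 / 11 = -13.18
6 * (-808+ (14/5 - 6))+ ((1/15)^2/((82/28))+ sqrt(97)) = -44899906/9225+ sqrt(97) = -4857.35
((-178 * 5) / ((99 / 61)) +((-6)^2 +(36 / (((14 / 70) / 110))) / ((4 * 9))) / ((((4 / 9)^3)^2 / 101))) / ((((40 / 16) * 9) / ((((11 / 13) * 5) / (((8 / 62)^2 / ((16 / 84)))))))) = 115087529063399 / 6967296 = 16518248.84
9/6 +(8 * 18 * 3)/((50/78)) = 33771/50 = 675.42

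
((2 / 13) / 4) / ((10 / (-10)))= -1 / 26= -0.04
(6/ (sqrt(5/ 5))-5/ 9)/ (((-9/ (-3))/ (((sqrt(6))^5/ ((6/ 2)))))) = 196 * sqrt(6)/ 9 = 53.34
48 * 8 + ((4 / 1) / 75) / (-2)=28798 / 75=383.97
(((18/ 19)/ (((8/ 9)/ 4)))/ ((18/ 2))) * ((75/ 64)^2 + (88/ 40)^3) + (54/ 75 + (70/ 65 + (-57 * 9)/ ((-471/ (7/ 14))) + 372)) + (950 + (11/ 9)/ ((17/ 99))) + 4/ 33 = 14895327090323269/ 11138569728000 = 1337.27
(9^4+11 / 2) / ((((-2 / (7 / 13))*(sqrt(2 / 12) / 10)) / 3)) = -1378965*sqrt(6) / 26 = -129913.87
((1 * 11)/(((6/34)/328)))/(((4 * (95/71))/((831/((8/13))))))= 1960229557/380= 5158498.83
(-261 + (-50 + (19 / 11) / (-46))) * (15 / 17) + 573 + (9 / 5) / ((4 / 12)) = 13073109 / 43010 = 303.96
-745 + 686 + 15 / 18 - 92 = -901 / 6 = -150.17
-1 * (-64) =64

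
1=1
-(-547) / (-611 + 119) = -547 / 492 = -1.11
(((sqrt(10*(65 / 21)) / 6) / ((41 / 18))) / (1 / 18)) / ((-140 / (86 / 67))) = -387*sqrt(546) / 134603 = -0.07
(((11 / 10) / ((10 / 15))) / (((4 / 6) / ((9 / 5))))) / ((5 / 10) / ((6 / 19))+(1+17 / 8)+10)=2673 / 8825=0.30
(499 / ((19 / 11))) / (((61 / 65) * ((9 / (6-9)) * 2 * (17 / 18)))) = -1070355 / 19703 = -54.32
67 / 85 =0.79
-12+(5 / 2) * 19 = 71 / 2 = 35.50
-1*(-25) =25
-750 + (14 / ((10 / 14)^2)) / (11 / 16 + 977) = -749.97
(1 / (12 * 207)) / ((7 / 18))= 1 / 966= 0.00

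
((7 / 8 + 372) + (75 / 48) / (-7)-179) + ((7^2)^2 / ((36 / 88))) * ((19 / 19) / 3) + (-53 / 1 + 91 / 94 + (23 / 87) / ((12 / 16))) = 8648764417 / 4121712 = 2098.34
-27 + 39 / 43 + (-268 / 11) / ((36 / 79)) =-338677 / 4257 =-79.56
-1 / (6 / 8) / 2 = -2 / 3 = -0.67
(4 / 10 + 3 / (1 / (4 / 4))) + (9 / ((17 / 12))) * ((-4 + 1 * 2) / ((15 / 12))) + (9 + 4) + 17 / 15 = 1879 / 255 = 7.37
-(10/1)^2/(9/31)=-3100/9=-344.44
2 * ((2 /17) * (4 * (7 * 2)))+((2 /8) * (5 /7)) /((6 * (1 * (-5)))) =37615 /2856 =13.17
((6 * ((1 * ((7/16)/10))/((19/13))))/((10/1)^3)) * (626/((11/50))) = 85449/167200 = 0.51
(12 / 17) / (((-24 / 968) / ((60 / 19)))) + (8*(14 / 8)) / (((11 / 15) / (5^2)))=387.37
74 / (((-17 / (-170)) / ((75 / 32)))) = 13875 / 8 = 1734.38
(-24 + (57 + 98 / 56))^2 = 19321 / 16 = 1207.56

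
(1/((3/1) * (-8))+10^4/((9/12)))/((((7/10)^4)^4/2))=799997500000000000000/99698791708803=8024144.39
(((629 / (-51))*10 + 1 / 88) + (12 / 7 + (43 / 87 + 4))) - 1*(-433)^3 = 4350738964961 / 53592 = 81182619.89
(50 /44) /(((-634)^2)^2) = 25 /3554509770592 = 0.00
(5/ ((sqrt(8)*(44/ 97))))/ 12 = 485*sqrt(2)/ 2112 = 0.32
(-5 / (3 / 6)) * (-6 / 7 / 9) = 20 / 21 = 0.95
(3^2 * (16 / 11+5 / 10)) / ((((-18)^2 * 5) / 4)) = 43 / 990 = 0.04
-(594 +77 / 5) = -3047 / 5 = -609.40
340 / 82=170 / 41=4.15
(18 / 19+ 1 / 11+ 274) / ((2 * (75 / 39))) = 747279 / 10450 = 71.51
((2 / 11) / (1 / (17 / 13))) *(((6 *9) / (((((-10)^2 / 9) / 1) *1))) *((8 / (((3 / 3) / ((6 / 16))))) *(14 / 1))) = 173502 / 3575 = 48.53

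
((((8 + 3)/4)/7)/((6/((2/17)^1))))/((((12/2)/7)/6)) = 11/204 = 0.05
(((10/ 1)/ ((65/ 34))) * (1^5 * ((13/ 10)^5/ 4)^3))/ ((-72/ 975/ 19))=-16533043443551314511/ 15360000000000000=-1076.37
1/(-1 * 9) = -1/9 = -0.11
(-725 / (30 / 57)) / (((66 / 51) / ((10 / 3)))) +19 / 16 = -1872773 / 528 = -3546.92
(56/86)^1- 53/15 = -1859/645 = -2.88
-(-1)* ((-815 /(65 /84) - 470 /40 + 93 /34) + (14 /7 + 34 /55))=-51519079 /48620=-1059.63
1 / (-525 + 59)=-1 / 466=-0.00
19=19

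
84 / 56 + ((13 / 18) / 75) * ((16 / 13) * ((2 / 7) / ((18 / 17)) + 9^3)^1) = 862679 / 85050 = 10.14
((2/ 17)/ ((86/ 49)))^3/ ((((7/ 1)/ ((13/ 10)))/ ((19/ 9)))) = 4151329/ 35155610190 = 0.00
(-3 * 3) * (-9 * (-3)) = -243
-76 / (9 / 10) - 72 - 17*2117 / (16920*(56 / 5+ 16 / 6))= -110224831 / 703872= -156.60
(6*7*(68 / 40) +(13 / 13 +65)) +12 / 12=692 / 5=138.40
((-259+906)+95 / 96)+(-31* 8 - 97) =29087 / 96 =302.99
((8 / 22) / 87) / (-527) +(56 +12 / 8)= 57.50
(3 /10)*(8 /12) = 1 /5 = 0.20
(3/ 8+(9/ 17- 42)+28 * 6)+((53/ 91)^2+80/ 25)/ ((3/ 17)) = 827543159/ 5631080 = 146.96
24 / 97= 0.25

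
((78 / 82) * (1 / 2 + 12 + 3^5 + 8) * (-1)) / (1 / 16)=-164424 / 41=-4010.34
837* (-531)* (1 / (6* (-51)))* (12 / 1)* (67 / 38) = 9925983 / 323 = 30730.60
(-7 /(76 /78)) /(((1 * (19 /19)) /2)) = -273 /19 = -14.37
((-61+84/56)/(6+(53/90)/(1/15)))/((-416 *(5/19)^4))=46524597/23140000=2.01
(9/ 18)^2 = 1/ 4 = 0.25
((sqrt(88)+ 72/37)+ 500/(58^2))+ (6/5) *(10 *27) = 2 *sqrt(22)+ 10147085/31117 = 335.48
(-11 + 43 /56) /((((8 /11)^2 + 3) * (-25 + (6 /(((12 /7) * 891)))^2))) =55042151373 /474581768878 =0.12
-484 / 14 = -242 / 7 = -34.57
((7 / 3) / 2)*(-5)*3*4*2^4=-1120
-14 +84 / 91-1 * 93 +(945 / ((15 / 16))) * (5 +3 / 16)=66598 / 13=5122.92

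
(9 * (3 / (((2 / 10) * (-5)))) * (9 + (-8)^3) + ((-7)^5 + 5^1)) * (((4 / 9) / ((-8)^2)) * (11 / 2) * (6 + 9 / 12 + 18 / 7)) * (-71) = 72952429 / 896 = 81420.12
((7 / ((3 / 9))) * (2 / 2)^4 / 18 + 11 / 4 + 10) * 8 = 334 / 3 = 111.33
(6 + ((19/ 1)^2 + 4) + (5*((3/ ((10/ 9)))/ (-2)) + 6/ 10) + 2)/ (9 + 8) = 7337/ 340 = 21.58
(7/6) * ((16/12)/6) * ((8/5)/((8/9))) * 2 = 14/15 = 0.93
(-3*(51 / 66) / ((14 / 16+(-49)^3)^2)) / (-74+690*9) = -204 / 7473740996046325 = -0.00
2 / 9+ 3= 29 / 9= 3.22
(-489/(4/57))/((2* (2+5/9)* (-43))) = 250857/7912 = 31.71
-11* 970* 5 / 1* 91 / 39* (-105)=13070750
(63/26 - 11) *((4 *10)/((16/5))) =-5575/52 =-107.21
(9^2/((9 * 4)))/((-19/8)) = -18/19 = -0.95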